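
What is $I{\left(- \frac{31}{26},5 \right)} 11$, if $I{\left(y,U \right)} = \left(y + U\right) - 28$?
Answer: $- \frac{6919}{26} \approx -266.12$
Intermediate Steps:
$I{\left(y,U \right)} = -28 + U + y$ ($I{\left(y,U \right)} = \left(U + y\right) - 28 = -28 + U + y$)
$I{\left(- \frac{31}{26},5 \right)} 11 = \left(-28 + 5 - \frac{31}{26}\right) 11 = \left(- \frac{629}{26}\right) 11 = - \frac{6919}{26}$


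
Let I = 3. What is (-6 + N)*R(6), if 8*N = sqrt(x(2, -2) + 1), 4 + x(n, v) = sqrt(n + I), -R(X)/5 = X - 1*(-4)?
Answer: 300 - 25*sqrt(-3 + sqrt(5))/4 ≈ 300.0 - 5.4627*I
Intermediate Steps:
R(X) = -20 - 5*X (R(X) = -5*(X - 1*(-4)) = -5*(X + 4) = -5*(4 + X) = -20 - 5*X)
x(n, v) = -4 + sqrt(3 + n) (x(n, v) = -4 + sqrt(n + 3) = -4 + sqrt(3 + n))
N = sqrt(-3 + sqrt(5))/8 (N = sqrt((-4 + sqrt(3 + 2)) + 1)/8 = sqrt((-4 + sqrt(5)) + 1)/8 = sqrt(-3 + sqrt(5))/8 ≈ 0.10925*I)
(-6 + N)*R(6) = (-6 + sqrt(-3 + sqrt(5))/8)*(-20 - 5*6) = (-6 + sqrt(-3 + sqrt(5))/8)*(-20 - 30) = (-6 + sqrt(-3 + sqrt(5))/8)*(-50) = 300 - 25*sqrt(-3 + sqrt(5))/4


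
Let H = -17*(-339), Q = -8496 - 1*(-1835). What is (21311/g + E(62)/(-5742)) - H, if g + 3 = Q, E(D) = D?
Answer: -110321088937/19132344 ≈ -5766.2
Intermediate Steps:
Q = -6661 (Q = -8496 + 1835 = -6661)
g = -6664 (g = -3 - 6661 = -6664)
H = 5763
(21311/g + E(62)/(-5742)) - H = (21311/(-6664) + 62/(-5742)) - 1*5763 = (21311*(-1/6664) + 62*(-1/5742)) - 5763 = (-21311/6664 - 31/2871) - 5763 = -61390465/19132344 - 5763 = -110321088937/19132344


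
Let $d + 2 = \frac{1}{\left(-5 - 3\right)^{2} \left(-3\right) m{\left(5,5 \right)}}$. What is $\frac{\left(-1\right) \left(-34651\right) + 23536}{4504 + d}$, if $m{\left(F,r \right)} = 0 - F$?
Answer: $\frac{55859520}{4321921} \approx 12.925$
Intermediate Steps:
$m{\left(F,r \right)} = - F$
$d = - \frac{1919}{960}$ ($d = -2 + \frac{1}{\left(-5 - 3\right)^{2} \left(-3\right) \left(\left(-1\right) 5\right)} = -2 + \frac{1}{\left(-8\right)^{2} \left(-3\right) \left(-5\right)} = -2 + \frac{1}{64 \left(-3\right) \left(-5\right)} = -2 + \frac{1}{\left(-192\right) \left(-5\right)} = -2 + \frac{1}{960} = - \frac{1919}{960} \approx -1.999$)
$\frac{\left(-1\right) \left(-34651\right) + 23536}{4504 + d} = \frac{\left(-1\right) \left(-34651\right) + 23536}{4504 - \frac{1919}{960}} = \frac{34651 + 23536}{\frac{4321921}{960}} = 58187 \cdot \frac{960}{4321921} = \frac{55859520}{4321921}$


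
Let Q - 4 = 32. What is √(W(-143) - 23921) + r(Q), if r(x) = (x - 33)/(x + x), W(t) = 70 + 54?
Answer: 1/24 + I*√23797 ≈ 0.041667 + 154.26*I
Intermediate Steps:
Q = 36 (Q = 4 + 32 = 36)
W(t) = 124
r(x) = (-33 + x)/(2*x) (r(x) = (-33 + x)/((2*x)) = (-33 + x)*(1/(2*x)) = (-33 + x)/(2*x))
√(W(-143) - 23921) + r(Q) = √(124 - 23921) + (½)*(-33 + 36)/36 = √(-23797) + (½)*(1/36)*3 = I*√23797 + 1/24 = 1/24 + I*√23797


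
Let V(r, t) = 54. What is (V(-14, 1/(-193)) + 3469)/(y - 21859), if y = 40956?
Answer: 271/1469 ≈ 0.18448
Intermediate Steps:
(V(-14, 1/(-193)) + 3469)/(y - 21859) = (54 + 3469)/(40956 - 21859) = 3523/19097 = 3523*(1/19097) = 271/1469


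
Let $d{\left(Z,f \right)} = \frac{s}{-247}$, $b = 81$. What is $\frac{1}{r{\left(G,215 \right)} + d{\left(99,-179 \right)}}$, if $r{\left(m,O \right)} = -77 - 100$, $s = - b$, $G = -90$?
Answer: $- \frac{247}{43638} \approx -0.0056602$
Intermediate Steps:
$s = -81$ ($s = \left(-1\right) 81 = -81$)
$d{\left(Z,f \right)} = \frac{81}{247}$ ($d{\left(Z,f \right)} = - \frac{81}{-247} = \left(-81\right) \left(- \frac{1}{247}\right) = \frac{81}{247}$)
$r{\left(m,O \right)} = -177$ ($r{\left(m,O \right)} = -77 - 100 = -177$)
$\frac{1}{r{\left(G,215 \right)} + d{\left(99,-179 \right)}} = \frac{1}{-177 + \frac{81}{247}} = \frac{1}{- \frac{43638}{247}} = - \frac{247}{43638}$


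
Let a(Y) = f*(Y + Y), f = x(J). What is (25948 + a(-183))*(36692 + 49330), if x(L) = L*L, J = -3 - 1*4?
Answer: 689380308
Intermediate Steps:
J = -7 (J = -3 - 4 = -7)
x(L) = L**2
f = 49 (f = (-7)**2 = 49)
a(Y) = 98*Y (a(Y) = 49*(Y + Y) = 49*(2*Y) = 98*Y)
(25948 + a(-183))*(36692 + 49330) = (25948 + 98*(-183))*(36692 + 49330) = (25948 - 17934)*86022 = 8014*86022 = 689380308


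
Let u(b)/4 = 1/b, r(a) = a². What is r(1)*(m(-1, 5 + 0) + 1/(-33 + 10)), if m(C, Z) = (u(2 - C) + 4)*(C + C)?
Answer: -739/69 ≈ -10.710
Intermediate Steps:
u(b) = 4/b
m(C, Z) = 2*C*(4 + 4/(2 - C)) (m(C, Z) = (4/(2 - C) + 4)*(C + C) = (4 + 4/(2 - C))*(2*C) = 2*C*(4 + 4/(2 - C)))
r(1)*(m(-1, 5 + 0) + 1/(-33 + 10)) = 1²*(8*(-1)*(-3 - 1)/(-2 - 1) + 1/(-33 + 10)) = 1*(8*(-1)*(-4)/(-3) + 1/(-23)) = 1*(8*(-1)*(-⅓)*(-4) - 1/23) = 1*(-32/3 - 1/23) = 1*(-739/69) = -739/69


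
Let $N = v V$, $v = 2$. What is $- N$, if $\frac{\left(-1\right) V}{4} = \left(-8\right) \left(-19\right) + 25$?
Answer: $1416$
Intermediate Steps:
$V = -708$ ($V = - 4 \left(\left(-8\right) \left(-19\right) + 25\right) = - 4 \left(152 + 25\right) = \left(-4\right) 177 = -708$)
$N = -1416$ ($N = 2 \left(-708\right) = -1416$)
$- N = \left(-1\right) \left(-1416\right) = 1416$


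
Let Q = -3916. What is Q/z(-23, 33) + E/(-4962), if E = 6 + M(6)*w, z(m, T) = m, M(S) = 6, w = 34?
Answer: 3237727/19021 ≈ 170.22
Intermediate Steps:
E = 210 (E = 6 + 6*34 = 6 + 204 = 210)
Q/z(-23, 33) + E/(-4962) = -3916/(-23) + 210/(-4962) = -3916*(-1/23) + 210*(-1/4962) = 3916/23 - 35/827 = 3237727/19021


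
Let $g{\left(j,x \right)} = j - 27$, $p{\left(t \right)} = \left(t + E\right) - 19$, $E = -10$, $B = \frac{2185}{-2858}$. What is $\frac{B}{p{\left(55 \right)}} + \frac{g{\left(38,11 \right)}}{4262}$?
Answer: $- \frac{4247541}{158350348} \approx -0.026824$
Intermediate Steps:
$B = - \frac{2185}{2858}$ ($B = 2185 \left(- \frac{1}{2858}\right) = - \frac{2185}{2858} \approx -0.76452$)
$p{\left(t \right)} = -29 + t$ ($p{\left(t \right)} = \left(t - 10\right) - 19 = \left(-10 + t\right) - 19 = -29 + t$)
$g{\left(j,x \right)} = -27 + j$
$\frac{B}{p{\left(55 \right)}} + \frac{g{\left(38,11 \right)}}{4262} = - \frac{2185}{2858 \left(-29 + 55\right)} + \frac{-27 + 38}{4262} = - \frac{2185}{2858 \cdot 26} + 11 \cdot \frac{1}{4262} = \left(- \frac{2185}{2858}\right) \frac{1}{26} + \frac{11}{4262} = - \frac{2185}{74308} + \frac{11}{4262} = - \frac{4247541}{158350348}$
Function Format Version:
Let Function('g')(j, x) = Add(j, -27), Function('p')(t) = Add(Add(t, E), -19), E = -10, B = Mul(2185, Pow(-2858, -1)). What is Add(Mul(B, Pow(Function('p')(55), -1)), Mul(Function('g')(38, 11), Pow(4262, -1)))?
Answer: Rational(-4247541, 158350348) ≈ -0.026824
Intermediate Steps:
B = Rational(-2185, 2858) (B = Mul(2185, Rational(-1, 2858)) = Rational(-2185, 2858) ≈ -0.76452)
Function('p')(t) = Add(-29, t) (Function('p')(t) = Add(Add(t, -10), -19) = Add(Add(-10, t), -19) = Add(-29, t))
Function('g')(j, x) = Add(-27, j)
Add(Mul(B, Pow(Function('p')(55), -1)), Mul(Function('g')(38, 11), Pow(4262, -1))) = Add(Mul(Rational(-2185, 2858), Pow(Add(-29, 55), -1)), Mul(Add(-27, 38), Pow(4262, -1))) = Add(Mul(Rational(-2185, 2858), Pow(26, -1)), Mul(11, Rational(1, 4262))) = Add(Mul(Rational(-2185, 2858), Rational(1, 26)), Rational(11, 4262)) = Add(Rational(-2185, 74308), Rational(11, 4262)) = Rational(-4247541, 158350348)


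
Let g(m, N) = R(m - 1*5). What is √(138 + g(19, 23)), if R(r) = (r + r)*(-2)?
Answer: √82 ≈ 9.0554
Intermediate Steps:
R(r) = -4*r (R(r) = (2*r)*(-2) = -4*r)
g(m, N) = 20 - 4*m (g(m, N) = -4*(m - 1*5) = -4*(m - 5) = -4*(-5 + m) = 20 - 4*m)
√(138 + g(19, 23)) = √(138 + (20 - 4*19)) = √(138 + (20 - 76)) = √(138 - 56) = √82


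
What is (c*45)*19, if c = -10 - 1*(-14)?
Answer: 3420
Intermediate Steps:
c = 4 (c = -10 + 14 = 4)
(c*45)*19 = (4*45)*19 = 180*19 = 3420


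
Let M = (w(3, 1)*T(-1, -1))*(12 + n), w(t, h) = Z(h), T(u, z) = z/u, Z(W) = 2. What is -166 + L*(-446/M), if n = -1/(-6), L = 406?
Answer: -555346/73 ≈ -7607.5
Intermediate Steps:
w(t, h) = 2
n = ⅙ (n = -1*(-⅙) = ⅙ ≈ 0.16667)
M = 73/3 (M = (2*(-1/(-1)))*(12 + ⅙) = (2*(-1*(-1)))*(73/6) = (2*1)*(73/6) = 2*(73/6) = 73/3 ≈ 24.333)
-166 + L*(-446/M) = -166 + 406*(-446/73/3) = -166 + 406*(-446*3/73) = -166 + 406*(-1338/73) = -166 - 543228/73 = -555346/73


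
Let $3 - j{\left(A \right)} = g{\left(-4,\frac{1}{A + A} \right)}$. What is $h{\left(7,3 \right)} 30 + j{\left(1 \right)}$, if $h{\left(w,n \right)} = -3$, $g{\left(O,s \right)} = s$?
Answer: $- \frac{175}{2} \approx -87.5$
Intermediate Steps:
$j{\left(A \right)} = 3 - \frac{1}{2 A}$ ($j{\left(A \right)} = 3 - \frac{1}{A + A} = 3 - \frac{1}{2 A}$)
$h{\left(7,3 \right)} 30 + j{\left(1 \right)} = \left(-3\right) 30 + \left(3 - \frac{1}{2 \cdot 1}\right) = -90 + \left(3 - \frac{1}{2}\right) = -90 + \frac{5}{2} = - \frac{175}{2}$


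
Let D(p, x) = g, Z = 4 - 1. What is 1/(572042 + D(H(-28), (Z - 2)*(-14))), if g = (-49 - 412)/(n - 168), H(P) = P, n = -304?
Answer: 472/270004285 ≈ 1.7481e-6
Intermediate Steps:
Z = 3
g = 461/472 (g = (-49 - 412)/(-304 - 168) = -461/(-472) = -461*(-1/472) = 461/472 ≈ 0.97670)
D(p, x) = 461/472
1/(572042 + D(H(-28), (Z - 2)*(-14))) = 1/(572042 + 461/472) = 1/(270004285/472) = 472/270004285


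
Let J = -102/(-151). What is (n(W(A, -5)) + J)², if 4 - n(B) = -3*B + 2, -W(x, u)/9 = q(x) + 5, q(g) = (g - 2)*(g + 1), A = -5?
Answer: 17992734769/22801 ≈ 7.8912e+5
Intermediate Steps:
q(g) = (1 + g)*(-2 + g) (q(g) = (-2 + g)*(1 + g) = (1 + g)*(-2 + g))
W(x, u) = -27 - 9*x² + 9*x (W(x, u) = -9*((-2 + x² - x) + 5) = -9*(3 + x² - x) = -27 - 9*x² + 9*x)
n(B) = 2 + 3*B (n(B) = 4 - (-3*B + 2) = 4 - (2 - 3*B) = 4 + (-2 + 3*B) = 2 + 3*B)
J = 102/151 (J = -102*(-1/151) = 102/151 ≈ 0.67550)
(n(W(A, -5)) + J)² = ((2 + 3*(-27 - 9*(-5)² + 9*(-5))) + 102/151)² = ((2 + 3*(-27 - 9*25 - 45)) + 102/151)² = ((2 + 3*(-27 - 225 - 45)) + 102/151)² = ((2 + 3*(-297)) + 102/151)² = ((2 - 891) + 102/151)² = (-889 + 102/151)² = (-134137/151)² = 17992734769/22801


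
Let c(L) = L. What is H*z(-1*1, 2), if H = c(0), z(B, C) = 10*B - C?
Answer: 0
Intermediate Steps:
z(B, C) = -C + 10*B
H = 0
H*z(-1*1, 2) = 0*(-1*2 + 10*(-1*1)) = 0*(-2 + 10*(-1)) = 0*(-2 - 10) = 0*(-12) = 0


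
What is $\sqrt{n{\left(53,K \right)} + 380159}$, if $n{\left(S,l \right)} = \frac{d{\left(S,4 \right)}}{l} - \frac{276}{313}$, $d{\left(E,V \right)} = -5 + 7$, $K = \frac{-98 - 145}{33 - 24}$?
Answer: $\frac{\sqrt{3016739977509}}{2817} \approx 616.57$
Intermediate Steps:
$K = -27$ ($K = - \frac{243}{9} = \left(-243\right) \frac{1}{9} = -27$)
$d{\left(E,V \right)} = 2$
$n{\left(S,l \right)} = - \frac{276}{313} + \frac{2}{l}$ ($n{\left(S,l \right)} = \frac{2}{l} - \frac{276}{313} = - \frac{276}{313} + \frac{2}{l}$)
$\sqrt{n{\left(53,K \right)} + 380159} = \sqrt{\left(- \frac{276}{313} + \frac{2}{-27}\right) + 380159} = \sqrt{\left(- \frac{276}{313} + 2 \left(- \frac{1}{27}\right)\right) + 380159} = \sqrt{\left(- \frac{276}{313} - \frac{2}{27}\right) + 380159} = \sqrt{- \frac{8078}{8451} + 380159} = \sqrt{\frac{3212715631}{8451}} = \frac{\sqrt{3016739977509}}{2817}$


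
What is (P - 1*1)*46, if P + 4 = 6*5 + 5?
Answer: 1380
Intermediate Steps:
P = 31 (P = -4 + (6*5 + 5) = -4 + (30 + 5) = -4 + 35 = 31)
(P - 1*1)*46 = (31 - 1*1)*46 = (31 - 1)*46 = 30*46 = 1380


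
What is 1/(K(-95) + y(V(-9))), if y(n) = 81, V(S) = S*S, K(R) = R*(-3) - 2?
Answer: 1/364 ≈ 0.0027473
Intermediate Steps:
K(R) = -2 - 3*R (K(R) = -3*R - 2 = -2 - 3*R)
V(S) = S²
1/(K(-95) + y(V(-9))) = 1/((-2 - 3*(-95)) + 81) = 1/((-2 + 285) + 81) = 1/(283 + 81) = 1/364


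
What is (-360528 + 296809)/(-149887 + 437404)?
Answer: -63719/287517 ≈ -0.22162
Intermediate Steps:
(-360528 + 296809)/(-149887 + 437404) = -63719/287517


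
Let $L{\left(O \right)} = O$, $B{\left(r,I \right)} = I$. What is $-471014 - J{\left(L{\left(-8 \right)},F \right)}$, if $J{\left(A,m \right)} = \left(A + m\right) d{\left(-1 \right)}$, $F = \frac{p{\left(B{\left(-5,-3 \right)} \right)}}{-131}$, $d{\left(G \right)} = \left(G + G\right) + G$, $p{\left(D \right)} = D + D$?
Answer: $- \frac{61705960}{131} \approx -4.7104 \cdot 10^{5}$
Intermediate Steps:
$p{\left(D \right)} = 2 D$
$d{\left(G \right)} = 3 G$ ($d{\left(G \right)} = 2 G + G = 3 G$)
$F = \frac{6}{131}$ ($F = \frac{2 \left(-3\right)}{-131} = \left(-6\right) \left(- \frac{1}{131}\right) = \frac{6}{131} \approx 0.045802$)
$J{\left(A,m \right)} = - 3 A - 3 m$ ($J{\left(A,m \right)} = \left(A + m\right) 3 \left(-1\right) = \left(A + m\right) \left(-3\right) = - 3 A - 3 m$)
$-471014 - J{\left(L{\left(-8 \right)},F \right)} = -471014 - \left(\left(-3\right) \left(-8\right) - \frac{18}{131}\right) = -471014 - \left(24 - \frac{18}{131}\right) = -471014 - \frac{3126}{131} = - \frac{61705960}{131}$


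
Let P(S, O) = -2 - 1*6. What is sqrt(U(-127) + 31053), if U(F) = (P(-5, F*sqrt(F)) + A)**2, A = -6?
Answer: sqrt(31249) ≈ 176.77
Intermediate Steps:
P(S, O) = -8 (P(S, O) = -2 - 6 = -8)
U(F) = 196 (U(F) = (-8 - 6)**2 = (-14)**2 = 196)
sqrt(U(-127) + 31053) = sqrt(196 + 31053) = sqrt(31249)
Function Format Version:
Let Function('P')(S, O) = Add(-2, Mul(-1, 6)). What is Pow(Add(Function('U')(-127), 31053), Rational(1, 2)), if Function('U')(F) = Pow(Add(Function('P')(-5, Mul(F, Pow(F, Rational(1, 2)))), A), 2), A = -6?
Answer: Pow(31249, Rational(1, 2)) ≈ 176.77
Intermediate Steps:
Function('P')(S, O) = -8 (Function('P')(S, O) = Add(-2, -6) = -8)
Function('U')(F) = 196 (Function('U')(F) = Pow(Add(-8, -6), 2) = Pow(-14, 2) = 196)
Pow(Add(Function('U')(-127), 31053), Rational(1, 2)) = Pow(Add(196, 31053), Rational(1, 2)) = Pow(31249, Rational(1, 2))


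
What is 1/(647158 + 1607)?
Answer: 1/648765 ≈ 1.5414e-6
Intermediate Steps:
1/(647158 + 1607) = 1/648765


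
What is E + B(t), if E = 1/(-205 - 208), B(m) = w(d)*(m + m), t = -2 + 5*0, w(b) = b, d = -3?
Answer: 4955/413 ≈ 11.998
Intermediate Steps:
t = -2 (t = -2 + 0 = -2)
B(m) = -6*m (B(m) = -3*(m + m) = -6*m)
E = -1/413 (E = 1/(-413) = -1/413 ≈ -0.0024213)
E + B(t) = -1/413 - 6*(-2) = -1/413 + 12 = 4955/413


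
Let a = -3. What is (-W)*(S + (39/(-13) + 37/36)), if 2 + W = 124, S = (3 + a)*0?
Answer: 4331/18 ≈ 240.61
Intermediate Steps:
S = 0 (S = (3 - 3)*0 = 0*0 = 0)
W = 122 (W = -2 + 124 = 122)
(-W)*(S + (39/(-13) + 37/36)) = (-1*122)*(0 + (39/(-13) + 37/36)) = -122*(0 + (39*(-1/13) + 37*(1/36))) = -122*(0 + (-3 + 37/36)) = -122*(0 - 71/36) = -122*(-71/36) = 4331/18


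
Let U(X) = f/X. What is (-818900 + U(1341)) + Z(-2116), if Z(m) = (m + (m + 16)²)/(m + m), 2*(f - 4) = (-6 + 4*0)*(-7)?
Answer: -1163315020861/1418778 ≈ -8.1994e+5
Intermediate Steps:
f = 25 (f = 4 + ((-6 + 4*0)*(-7))/2 = 4 + ((-6 + 0)*(-7))/2 = 4 + (-6*(-7))/2 = 4 + (½)*42 = 4 + 21 = 25)
U(X) = 25/X
Z(m) = (m + (16 + m)²)/(2*m) (Z(m) = (m + (16 + m)²)/((2*m)) = (m + (16 + m)²)*(1/(2*m)) = (m + (16 + m)²)/(2*m))
(-818900 + U(1341)) + Z(-2116) = (-818900 + 25/1341) + (½)*(-2116 + (16 - 2116)²)/(-2116) = (-818900 + 25*(1/1341)) + (½)*(-1/2116)*(-2116 + (-2100)²) = (-818900 + 25/1341) + (½)*(-1/2116)*(-2116 + 4410000) = -1098144875/1341 + (½)*(-1/2116)*4407884 = -1098144875/1341 - 1101971/1058 = -1163315020861/1418778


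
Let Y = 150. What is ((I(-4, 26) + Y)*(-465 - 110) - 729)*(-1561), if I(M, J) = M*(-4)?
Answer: 150135419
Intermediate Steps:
I(M, J) = -4*M
((I(-4, 26) + Y)*(-465 - 110) - 729)*(-1561) = ((-4*(-4) + 150)*(-465 - 110) - 729)*(-1561) = ((16 + 150)*(-575) - 729)*(-1561) = (166*(-575) - 729)*(-1561) = (-95450 - 729)*(-1561) = -96179*(-1561) = 150135419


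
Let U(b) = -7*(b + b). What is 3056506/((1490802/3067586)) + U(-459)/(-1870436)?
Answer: 4384346411247838831/697112432418 ≈ 6.2893e+6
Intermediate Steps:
U(b) = -14*b
3056506/((1490802/3067586)) + U(-459)/(-1870436) = 3056506/((1490802/3067586)) - 14*(-459)/(-1870436) = 3056506/((1490802*(1/3067586))) + 6426*(-1/1870436) = 3056506/(745401/1533793) - 3213/935218 = 3056506*(1533793/745401) - 3213/935218 = 4688047507258/745401 - 3213/935218 = 4384346411247838831/697112432418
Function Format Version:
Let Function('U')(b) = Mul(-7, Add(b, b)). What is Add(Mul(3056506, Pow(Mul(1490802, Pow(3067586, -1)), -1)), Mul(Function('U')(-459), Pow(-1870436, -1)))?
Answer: Rational(4384346411247838831, 697112432418) ≈ 6.2893e+6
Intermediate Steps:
Function('U')(b) = Mul(-14, b) (Function('U')(b) = Mul(-7, Mul(2, b)) = Mul(-14, b))
Add(Mul(3056506, Pow(Mul(1490802, Pow(3067586, -1)), -1)), Mul(Function('U')(-459), Pow(-1870436, -1))) = Add(Mul(3056506, Pow(Mul(1490802, Pow(3067586, -1)), -1)), Mul(Mul(-14, -459), Pow(-1870436, -1))) = Add(Mul(3056506, Pow(Mul(1490802, Rational(1, 3067586)), -1)), Mul(6426, Rational(-1, 1870436))) = Add(Mul(3056506, Pow(Rational(745401, 1533793), -1)), Rational(-3213, 935218)) = Add(Mul(3056506, Rational(1533793, 745401)), Rational(-3213, 935218)) = Add(Rational(4688047507258, 745401), Rational(-3213, 935218)) = Rational(4384346411247838831, 697112432418)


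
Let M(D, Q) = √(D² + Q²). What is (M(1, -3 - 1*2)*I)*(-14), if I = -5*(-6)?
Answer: -420*√26 ≈ -2141.6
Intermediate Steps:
I = 30
(M(1, -3 - 1*2)*I)*(-14) = (√(1² + (-3 - 1*2)²)*30)*(-14) = (√(1 + (-3 - 2)²)*30)*(-14) = (√(1 + (-5)²)*30)*(-14) = (√(1 + 25)*30)*(-14) = (√26*30)*(-14) = (30*√26)*(-14) = -420*√26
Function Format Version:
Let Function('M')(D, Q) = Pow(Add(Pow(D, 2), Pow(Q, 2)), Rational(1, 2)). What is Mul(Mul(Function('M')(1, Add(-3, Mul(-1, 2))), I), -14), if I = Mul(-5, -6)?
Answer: Mul(-420, Pow(26, Rational(1, 2))) ≈ -2141.6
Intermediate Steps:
I = 30
Mul(Mul(Function('M')(1, Add(-3, Mul(-1, 2))), I), -14) = Mul(Mul(Pow(Add(Pow(1, 2), Pow(Add(-3, Mul(-1, 2)), 2)), Rational(1, 2)), 30), -14) = Mul(Mul(Pow(Add(1, Pow(Add(-3, -2), 2)), Rational(1, 2)), 30), -14) = Mul(Mul(Pow(Add(1, Pow(-5, 2)), Rational(1, 2)), 30), -14) = Mul(Mul(Pow(Add(1, 25), Rational(1, 2)), 30), -14) = Mul(Mul(Pow(26, Rational(1, 2)), 30), -14) = Mul(Mul(30, Pow(26, Rational(1, 2))), -14) = Mul(-420, Pow(26, Rational(1, 2)))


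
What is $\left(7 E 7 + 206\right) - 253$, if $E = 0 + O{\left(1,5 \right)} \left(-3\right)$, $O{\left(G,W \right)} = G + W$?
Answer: $-929$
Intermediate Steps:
$E = -18$ ($E = 0 + \left(1 + 5\right) \left(-3\right) = 0 + 6 \left(-3\right) = 0 - 18 = -18$)
$\left(7 E 7 + 206\right) - 253 = \left(7 \left(-18\right) 7 + 206\right) - 253 = \left(\left(-126\right) 7 + 206\right) - 253 = \left(-882 + 206\right) - 253 = -676 - 253 = -929$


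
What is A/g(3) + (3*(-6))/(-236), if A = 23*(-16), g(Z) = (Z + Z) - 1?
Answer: -43379/590 ≈ -73.524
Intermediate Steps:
g(Z) = -1 + 2*Z (g(Z) = 2*Z - 1 = -1 + 2*Z)
A = -368
A/g(3) + (3*(-6))/(-236) = -368/(-1 + 2*3) + (3*(-6))/(-236) = -368/(-1 + 6) - 18*(-1/236) = -368/5 + 9/118 = -43379/590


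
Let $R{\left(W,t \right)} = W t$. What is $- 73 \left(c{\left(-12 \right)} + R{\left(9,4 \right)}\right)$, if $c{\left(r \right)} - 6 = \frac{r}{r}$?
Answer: $-3139$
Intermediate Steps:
$c{\left(r \right)} = 7$ ($c{\left(r \right)} = 6 + \frac{r}{r} = 6 + 1 = 7$)
$- 73 \left(c{\left(-12 \right)} + R{\left(9,4 \right)}\right) = - 73 \left(7 + 9 \cdot 4\right) = - 73 \left(7 + 36\right) = \left(-73\right) 43 = -3139$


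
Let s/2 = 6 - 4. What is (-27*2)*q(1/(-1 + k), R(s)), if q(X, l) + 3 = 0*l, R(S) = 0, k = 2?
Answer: 162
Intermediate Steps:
s = 4 (s = 2*(6 - 4) = 2*2 = 4)
q(X, l) = -3 (q(X, l) = -3 + 0*l = -3 + 0 = -3)
(-27*2)*q(1/(-1 + k), R(s)) = -27*2*(-3) = -54*(-3) = 162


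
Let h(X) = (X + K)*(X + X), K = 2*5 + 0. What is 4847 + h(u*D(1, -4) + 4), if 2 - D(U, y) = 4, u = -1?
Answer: 5039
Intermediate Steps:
D(U, y) = -2 (D(U, y) = 2 - 1*4 = 2 - 4 = -2)
K = 10 (K = 10 + 0 = 10)
h(X) = 2*X*(10 + X) (h(X) = (X + 10)*(X + X) = (10 + X)*(2*X) = 2*X*(10 + X))
4847 + h(u*D(1, -4) + 4) = 4847 + 2*(-1*(-2) + 4)*(10 + (-1*(-2) + 4)) = 4847 + 2*(2 + 4)*(10 + (2 + 4)) = 4847 + 2*6*(10 + 6) = 4847 + 2*6*16 = 4847 + 192 = 5039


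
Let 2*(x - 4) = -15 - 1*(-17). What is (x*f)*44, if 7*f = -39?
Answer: -8580/7 ≈ -1225.7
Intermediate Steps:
f = -39/7 (f = (⅐)*(-39) = -39/7 ≈ -5.5714)
x = 5 (x = 4 + (-15 - 1*(-17))/2 = 4 + (-15 + 17)/2 = 4 + (½)*2 = 4 + 1 = 5)
(x*f)*44 = (5*(-39/7))*44 = -195/7*44 = -8580/7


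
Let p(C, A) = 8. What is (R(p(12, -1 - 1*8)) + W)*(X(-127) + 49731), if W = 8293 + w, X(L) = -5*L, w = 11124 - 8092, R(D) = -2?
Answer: 570294218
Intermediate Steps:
w = 3032
W = 11325 (W = 8293 + 3032 = 11325)
(R(p(12, -1 - 1*8)) + W)*(X(-127) + 49731) = (-2 + 11325)*(-5*(-127) + 49731) = 11323*(635 + 49731) = 11323*50366 = 570294218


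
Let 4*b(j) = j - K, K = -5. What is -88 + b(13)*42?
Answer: 101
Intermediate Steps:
b(j) = 5/4 + j/4 (b(j) = (j - 1*(-5))/4 = (j + 5)/4 = (5 + j)/4 = 5/4 + j/4)
-88 + b(13)*42 = -88 + (5/4 + (1/4)*13)*42 = -88 + (5/4 + 13/4)*42 = -88 + (9/2)*42 = -88 + 189 = 101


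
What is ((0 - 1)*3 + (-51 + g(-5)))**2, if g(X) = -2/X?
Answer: 71824/25 ≈ 2873.0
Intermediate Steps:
((0 - 1)*3 + (-51 + g(-5)))**2 = ((0 - 1)*3 + (-51 - 2/(-5)))**2 = (-1*3 + (-51 - 2*(-1/5)))**2 = (-3 + (-51 + 2/5))**2 = (-3 - 253/5)**2 = (-268/5)**2 = 71824/25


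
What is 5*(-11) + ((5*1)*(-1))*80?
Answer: -455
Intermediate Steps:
5*(-11) + ((5*1)*(-1))*80 = -55 + (5*(-1))*80 = -55 - 5*80 = -55 - 400 = -455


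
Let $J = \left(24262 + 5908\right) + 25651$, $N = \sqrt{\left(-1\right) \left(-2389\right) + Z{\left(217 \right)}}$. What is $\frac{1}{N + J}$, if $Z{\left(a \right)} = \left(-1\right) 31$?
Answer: $\frac{18607}{1038660561} - \frac{\sqrt{262}}{1038660561} \approx 1.7899 \cdot 10^{-5}$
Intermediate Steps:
$Z{\left(a \right)} = -31$
$N = 3 \sqrt{262}$ ($N = \sqrt{\left(-1\right) \left(-2389\right) - 31} = \sqrt{2389 - 31} = \sqrt{2358} = 3 \sqrt{262} \approx 48.559$)
$J = 55821$ ($J = 30170 + 25651 = 55821$)
$\frac{1}{N + J} = \frac{1}{3 \sqrt{262} + 55821} = \frac{1}{55821 + 3 \sqrt{262}}$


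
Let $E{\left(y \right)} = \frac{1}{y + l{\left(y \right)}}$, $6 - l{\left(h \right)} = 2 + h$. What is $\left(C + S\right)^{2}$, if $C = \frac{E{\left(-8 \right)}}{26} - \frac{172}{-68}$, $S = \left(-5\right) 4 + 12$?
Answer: $\frac{93219025}{3125824} \approx 29.822$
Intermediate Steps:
$l{\left(h \right)} = 4 - h$ ($l{\left(h \right)} = 6 - \left(2 + h\right) = 4 - h$)
$E{\left(y \right)} = \frac{1}{4}$ ($E{\left(y \right)} = \frac{1}{y - \left(-4 + y\right)} = \frac{1}{4}$)
$S = -8$ ($S = -20 + 12 = -8$)
$C = \frac{4489}{1768}$ ($C = \frac{1}{4 \cdot 26} - \frac{172}{-68} = \frac{1}{4} \cdot \frac{1}{26} - - \frac{43}{17} = \frac{1}{104} + \frac{43}{17} = \frac{4489}{1768} \approx 2.539$)
$\left(C + S\right)^{2} = \left(\frac{4489}{1768} - 8\right)^{2} = \left(- \frac{9655}{1768}\right)^{2} = \frac{93219025}{3125824}$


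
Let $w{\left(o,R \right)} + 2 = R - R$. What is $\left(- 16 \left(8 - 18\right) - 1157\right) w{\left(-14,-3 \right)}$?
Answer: $1994$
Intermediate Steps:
$w{\left(o,R \right)} = -2$ ($w{\left(o,R \right)} = -2 + \left(R - R\right) = -2 + 0 = -2$)
$\left(- 16 \left(8 - 18\right) - 1157\right) w{\left(-14,-3 \right)} = \left(- 16 \left(8 - 18\right) - 1157\right) \left(-2\right) = \left(\left(-16\right) \left(-10\right) - 1157\right) \left(-2\right) = \left(160 - 1157\right) \left(-2\right) = \left(-997\right) \left(-2\right) = 1994$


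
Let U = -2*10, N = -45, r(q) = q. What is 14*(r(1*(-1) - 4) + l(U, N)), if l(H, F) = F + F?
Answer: -1330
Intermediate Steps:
U = -20
l(H, F) = 2*F
14*(r(1*(-1) - 4) + l(U, N)) = 14*((1*(-1) - 4) + 2*(-45)) = 14*((-1 - 4) - 90) = 14*(-5 - 90) = 14*(-95) = -1330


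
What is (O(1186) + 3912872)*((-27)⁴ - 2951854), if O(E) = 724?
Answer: -9472518635148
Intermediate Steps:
(O(1186) + 3912872)*((-27)⁴ - 2951854) = (724 + 3912872)*((-27)⁴ - 2951854) = 3913596*(531441 - 2951854) = 3913596*(-2420413) = -9472518635148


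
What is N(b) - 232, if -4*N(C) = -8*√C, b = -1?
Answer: -232 + 2*I ≈ -232.0 + 2.0*I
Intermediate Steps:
N(C) = 2*√C (N(C) = -(-2)*√C = 2*√C)
N(b) - 232 = 2*√(-1) - 232 = 2*I - 232 = -232 + 2*I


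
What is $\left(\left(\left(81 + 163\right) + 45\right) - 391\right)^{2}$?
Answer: $10404$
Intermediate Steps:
$\left(\left(\left(81 + 163\right) + 45\right) - 391\right)^{2} = \left(\left(244 + 45\right) - 391\right)^{2} = \left(289 - 391\right)^{2} = \left(-102\right)^{2} = 10404$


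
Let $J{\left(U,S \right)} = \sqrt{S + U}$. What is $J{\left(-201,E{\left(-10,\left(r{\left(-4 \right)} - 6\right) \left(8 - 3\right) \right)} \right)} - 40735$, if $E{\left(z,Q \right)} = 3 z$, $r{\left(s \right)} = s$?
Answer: $-40735 + i \sqrt{231} \approx -40735.0 + 15.199 i$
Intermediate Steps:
$J{\left(-201,E{\left(-10,\left(r{\left(-4 \right)} - 6\right) \left(8 - 3\right) \right)} \right)} - 40735 = \sqrt{3 \left(-10\right) - 201} - 40735 = \sqrt{-30 - 201} - 40735 = \sqrt{-231} - 40735 = i \sqrt{231} - 40735 = -40735 + i \sqrt{231}$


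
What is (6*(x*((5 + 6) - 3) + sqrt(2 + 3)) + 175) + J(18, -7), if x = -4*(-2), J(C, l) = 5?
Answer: 564 + 6*sqrt(5) ≈ 577.42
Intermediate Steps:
x = 8
(6*(x*((5 + 6) - 3) + sqrt(2 + 3)) + 175) + J(18, -7) = (6*(8*((5 + 6) - 3) + sqrt(2 + 3)) + 175) + 5 = (6*(8*(11 - 3) + sqrt(5)) + 175) + 5 = (6*(8*8 + sqrt(5)) + 175) + 5 = (6*(64 + sqrt(5)) + 175) + 5 = ((384 + 6*sqrt(5)) + 175) + 5 = (559 + 6*sqrt(5)) + 5 = 564 + 6*sqrt(5)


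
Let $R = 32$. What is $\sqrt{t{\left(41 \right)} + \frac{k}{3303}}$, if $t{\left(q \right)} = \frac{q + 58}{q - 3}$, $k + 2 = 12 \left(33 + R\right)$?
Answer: $\frac{\sqrt{4972599706}}{41838} \approx 1.6855$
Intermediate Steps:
$k = 778$ ($k = -2 + 12 \left(33 + 32\right) = -2 + 12 \cdot 65 = -2 + 780 = 778$)
$t{\left(q \right)} = \frac{58 + q}{-3 + q}$
$\sqrt{t{\left(41 \right)} + \frac{k}{3303}} = \sqrt{\frac{58 + 41}{-3 + 41} + \frac{778}{3303}} = \sqrt{\frac{1}{38} \cdot 99 + 778 \cdot \frac{1}{3303}} = \sqrt{\frac{1}{38} \cdot 99 + \frac{778}{3303}} = \sqrt{\frac{99}{38} + \frac{778}{3303}} = \sqrt{\frac{356561}{125514}} = \frac{\sqrt{4972599706}}{41838}$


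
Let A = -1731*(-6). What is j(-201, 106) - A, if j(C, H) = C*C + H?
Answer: 30121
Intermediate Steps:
j(C, H) = H + C**2 (j(C, H) = C**2 + H = H + C**2)
A = 10386
j(-201, 106) - A = (106 + (-201)**2) - 1*10386 = (106 + 40401) - 10386 = 40507 - 10386 = 30121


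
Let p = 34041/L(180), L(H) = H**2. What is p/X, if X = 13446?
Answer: 11347/145216800 ≈ 7.8138e-5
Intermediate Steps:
p = 11347/10800 (p = 34041/(180**2) = 34041/32400 = 34041*(1/32400) = 11347/10800 ≈ 1.0506)
p/X = (11347/10800)/13446 = (11347/10800)*(1/13446) = 11347/145216800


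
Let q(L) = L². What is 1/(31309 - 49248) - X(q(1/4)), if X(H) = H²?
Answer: -18195/4592384 ≈ -0.0039620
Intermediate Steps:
1/(31309 - 49248) - X(q(1/4)) = 1/(31309 - 49248) - ((1/4)²)² = 1/(-17939) - ((¼)²)² = -1/17939 - (1/16)² = -1/17939 - 1*1/256 = -1/17939 - 1/256 = -18195/4592384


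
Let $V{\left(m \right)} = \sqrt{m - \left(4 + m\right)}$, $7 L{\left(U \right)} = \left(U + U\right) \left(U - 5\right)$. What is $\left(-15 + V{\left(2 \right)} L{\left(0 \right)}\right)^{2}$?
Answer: $225$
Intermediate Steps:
$L{\left(U \right)} = \frac{2 U \left(-5 + U\right)}{7}$ ($L{\left(U \right)} = \frac{\left(U + U\right) \left(U - 5\right)}{7} = \frac{2 U \left(-5 + U\right)}{7}$)
$V{\left(m \right)} = 2 i$ ($V{\left(m \right)} = \sqrt{-4} = 2 i$)
$\left(-15 + V{\left(2 \right)} L{\left(0 \right)}\right)^{2} = \left(-15 + 2 i \frac{2}{7} \cdot 0 \left(-5 + 0\right)\right)^{2} = \left(-15 + 2 i \frac{2}{7} \cdot 0 \left(-5\right)\right)^{2} = \left(-15 + 2 i 0\right)^{2} = \left(-15 + 0\right)^{2} = \left(-15\right)^{2} = 225$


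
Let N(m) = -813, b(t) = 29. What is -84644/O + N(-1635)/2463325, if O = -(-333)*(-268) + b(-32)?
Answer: 5955232843/6279015425 ≈ 0.94843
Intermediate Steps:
O = -89215 (O = -(-333)*(-268) + 29 = -333*268 + 29 = -89244 + 29 = -89215)
-84644/O + N(-1635)/2463325 = -84644/(-89215) - 813/2463325 = -84644*(-1/89215) - 813*1/2463325 = 12092/12745 - 813/2463325 = 5955232843/6279015425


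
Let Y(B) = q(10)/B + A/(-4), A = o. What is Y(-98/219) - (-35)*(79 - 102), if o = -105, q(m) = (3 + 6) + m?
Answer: -160957/196 ≈ -821.21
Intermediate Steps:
q(m) = 9 + m
A = -105
Y(B) = 105/4 + 19/B (Y(B) = (9 + 10)/B - 105/(-4) = 19/B - 105*(-¼) = 19/B + 105/4 = 105/4 + 19/B)
Y(-98/219) - (-35)*(79 - 102) = (105/4 + 19/((-98/219))) - (-35)*(79 - 102) = (105/4 + 19/((-98*1/219))) - (-35)*(-23) = (105/4 + 19/(-98/219)) - 1*805 = (105/4 + 19*(-219/98)) - 805 = (105/4 - 4161/98) - 805 = -3177/196 - 805 = -160957/196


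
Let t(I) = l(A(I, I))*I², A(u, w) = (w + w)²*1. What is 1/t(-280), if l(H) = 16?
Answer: 1/1254400 ≈ 7.9719e-7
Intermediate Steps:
A(u, w) = 4*w² (A(u, w) = (2*w)²*1 = (4*w²)*1 = 4*w²)
t(I) = 16*I²
1/t(-280) = 1/(16*(-280)²) = 1/(16*78400) = 1/1254400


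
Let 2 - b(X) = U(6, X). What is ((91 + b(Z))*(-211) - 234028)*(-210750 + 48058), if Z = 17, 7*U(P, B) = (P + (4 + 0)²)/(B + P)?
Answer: 6643229930948/161 ≈ 4.1262e+10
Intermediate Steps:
U(P, B) = (16 + P)/(7*(B + P)) (U(P, B) = ((P + (4 + 0)²)/(B + P))/7 = ((P + 4²)/(B + P))/7 = ((P + 16)/(B + P))/7 = ((16 + P)/(B + P))/7 = (16 + P)/(7*(B + P)))
b(X) = 2 - 22/(7*(6 + X)) (b(X) = 2 - (16 + 6)/(7*(X + 6)) = 2 - 22/(7*(6 + X)))
((91 + b(Z))*(-211) - 234028)*(-210750 + 48058) = ((91 + 2*(31 + 7*17)/(7*(6 + 17)))*(-211) - 234028)*(-210750 + 48058) = ((91 + (2/7)*(31 + 119)/23)*(-211) - 234028)*(-162692) = ((91 + (2/7)*(1/23)*150)*(-211) - 234028)*(-162692) = ((91 + 300/161)*(-211) - 234028)*(-162692) = ((14951/161)*(-211) - 234028)*(-162692) = (-3154661/161 - 234028)*(-162692) = -40833169/161*(-162692) = 6643229930948/161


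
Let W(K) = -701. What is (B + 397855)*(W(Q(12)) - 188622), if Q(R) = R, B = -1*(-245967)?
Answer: -121890312506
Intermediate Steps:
B = 245967
(B + 397855)*(W(Q(12)) - 188622) = (245967 + 397855)*(-701 - 188622) = 643822*(-189323) = -121890312506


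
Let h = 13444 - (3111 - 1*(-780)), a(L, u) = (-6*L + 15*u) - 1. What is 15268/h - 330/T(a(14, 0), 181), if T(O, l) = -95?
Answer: 920590/181507 ≈ 5.0719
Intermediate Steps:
a(L, u) = -1 - 6*L + 15*u
h = 9553 (h = 13444 - (3111 + 780) = 13444 - 1*3891 = 13444 - 3891 = 9553)
15268/h - 330/T(a(14, 0), 181) = 15268/9553 - 330/(-95) = 15268*(1/9553) - 330*(-1/95) = 15268/9553 + 66/19 = 920590/181507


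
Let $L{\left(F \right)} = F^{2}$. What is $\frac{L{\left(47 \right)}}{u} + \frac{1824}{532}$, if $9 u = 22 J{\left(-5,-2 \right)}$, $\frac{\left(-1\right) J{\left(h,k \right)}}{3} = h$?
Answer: $\frac{49029}{770} \approx 63.674$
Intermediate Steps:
$J{\left(h,k \right)} = - 3 h$
$u = \frac{110}{3}$ ($u = \frac{22 \left(\left(-3\right) \left(-5\right)\right)}{9} = \frac{22 \cdot 15}{9} = \frac{1}{9} \cdot 330 = \frac{110}{3} \approx 36.667$)
$\frac{L{\left(47 \right)}}{u} + \frac{1824}{532} = \frac{47^{2}}{\frac{110}{3}} + \frac{1824}{532} = 2209 \cdot \frac{3}{110} + 1824 \cdot \frac{1}{532} = \frac{6627}{110} + \frac{24}{7} = \frac{49029}{770}$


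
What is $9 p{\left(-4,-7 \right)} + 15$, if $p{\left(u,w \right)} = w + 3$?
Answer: $-21$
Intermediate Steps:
$p{\left(u,w \right)} = 3 + w$
$9 p{\left(-4,-7 \right)} + 15 = 9 \left(3 - 7\right) + 15 = 9 \left(-4\right) + 15 = -36 + 15 = -21$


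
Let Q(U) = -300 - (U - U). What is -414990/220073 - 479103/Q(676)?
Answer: 35104379173/22007300 ≈ 1595.1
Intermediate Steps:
Q(U) = -300 (Q(U) = -300 - 1*0 = -300 + 0 = -300)
-414990/220073 - 479103/Q(676) = -414990/220073 - 479103/(-300) = -414990*1/220073 - 479103*(-1/300) = -414990/220073 + 159701/100 = 35104379173/22007300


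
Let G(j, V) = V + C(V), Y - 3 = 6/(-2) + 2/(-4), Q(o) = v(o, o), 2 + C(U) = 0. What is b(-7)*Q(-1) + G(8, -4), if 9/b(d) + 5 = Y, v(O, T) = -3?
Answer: -12/11 ≈ -1.0909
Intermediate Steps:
C(U) = -2 (C(U) = -2 + 0 = -2)
Q(o) = -3
Y = -½ (Y = 3 + (6/(-2) + 2/(-4)) = 3 + (6*(-½) + 2*(-¼)) = 3 + (-3 - ½) = 3 - 7/2 = -½ ≈ -0.50000)
G(j, V) = -2 + V (G(j, V) = V - 2 = -2 + V)
b(d) = -18/11 (b(d) = 9/(-5 - ½) = 9/(-11/2) = 9*(-2/11) = -18/11)
b(-7)*Q(-1) + G(8, -4) = -18/11*(-3) + (-2 - 4) = 54/11 - 6 = -12/11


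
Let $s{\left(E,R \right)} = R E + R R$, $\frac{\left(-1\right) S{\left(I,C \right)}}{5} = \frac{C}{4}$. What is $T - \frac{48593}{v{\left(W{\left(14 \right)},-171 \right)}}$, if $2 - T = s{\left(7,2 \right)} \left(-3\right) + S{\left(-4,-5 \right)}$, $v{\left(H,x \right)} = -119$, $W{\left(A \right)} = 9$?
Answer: $\frac{218053}{476} \approx 458.09$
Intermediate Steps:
$S{\left(I,C \right)} = - \frac{5 C}{4}$ ($S{\left(I,C \right)} = - 5 \frac{C}{4} = - \frac{5 C}{4}$)
$s{\left(E,R \right)} = R^{2} + E R$ ($s{\left(E,R \right)} = E R + R^{2} = R^{2} + E R$)
$T = \frac{199}{4}$ ($T = 2 - \left(2 \left(7 + 2\right) \left(-3\right) - - \frac{25}{4}\right) = 2 - \left(2 \cdot 9 \left(-3\right) + \frac{25}{4}\right) = 2 - \left(18 \left(-3\right) + \frac{25}{4}\right) = 2 - \left(-54 + \frac{25}{4}\right) = 2 - - \frac{191}{4} = 2 + \frac{191}{4} = \frac{199}{4} \approx 49.75$)
$T - \frac{48593}{v{\left(W{\left(14 \right)},-171 \right)}} = \frac{199}{4} - \frac{48593}{-119} = \frac{199}{4} - - \frac{48593}{119} = \frac{199}{4} + \frac{48593}{119} = \frac{218053}{476}$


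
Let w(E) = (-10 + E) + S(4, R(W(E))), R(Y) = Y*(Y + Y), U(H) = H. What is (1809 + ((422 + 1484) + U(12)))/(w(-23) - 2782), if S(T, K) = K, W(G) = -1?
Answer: -3727/2813 ≈ -1.3249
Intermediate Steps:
R(Y) = 2*Y² (R(Y) = Y*(2*Y) = 2*Y²)
w(E) = -8 + E (w(E) = (-10 + E) + 2*(-1)² = (-10 + E) + 2*1 = (-10 + E) + 2 = -8 + E)
(1809 + ((422 + 1484) + U(12)))/(w(-23) - 2782) = (1809 + ((422 + 1484) + 12))/((-8 - 23) - 2782) = (1809 + (1906 + 12))/(-31 - 2782) = (1809 + 1918)/(-2813) = 3727*(-1/2813) = -3727/2813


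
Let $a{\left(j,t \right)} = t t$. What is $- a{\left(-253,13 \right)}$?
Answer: $-169$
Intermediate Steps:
$a{\left(j,t \right)} = t^{2}$
$- a{\left(-253,13 \right)} = - 13^{2} = \left(-1\right) 169 = -169$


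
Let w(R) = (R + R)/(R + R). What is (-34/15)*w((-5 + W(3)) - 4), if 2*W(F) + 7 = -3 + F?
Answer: -34/15 ≈ -2.2667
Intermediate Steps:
W(F) = -5 + F/2 (W(F) = -7/2 + (-3 + F)/2 = -7/2 + (-3/2 + F/2) = -5 + F/2)
w(R) = 1 (w(R) = (2*R)/((2*R)) = (2*R)*(1/(2*R)) = 1)
(-34/15)*w((-5 + W(3)) - 4) = -34/15*1 = -34/15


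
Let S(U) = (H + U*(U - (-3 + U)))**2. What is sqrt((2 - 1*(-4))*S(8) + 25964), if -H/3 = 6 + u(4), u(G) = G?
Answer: 2*sqrt(6545) ≈ 161.80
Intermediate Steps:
H = -30 (H = -3*(6 + 4) = -3*10 = -30)
S(U) = (-30 + 3*U)**2 (S(U) = (-30 + U*(U - (-3 + U)))**2 = (-30 + U*(U + (3 - U)))**2 = (-30 + U*3)**2 = (-30 + 3*U)**2)
sqrt((2 - 1*(-4))*S(8) + 25964) = sqrt((2 - 1*(-4))*(9*(-10 + 8)**2) + 25964) = sqrt((2 + 4)*(9*(-2)**2) + 25964) = sqrt(6*(9*4) + 25964) = sqrt(6*36 + 25964) = sqrt(216 + 25964) = sqrt(26180) = 2*sqrt(6545)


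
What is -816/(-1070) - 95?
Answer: -50417/535 ≈ -94.237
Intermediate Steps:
-816/(-1070) - 95 = -1/1070*(-816) - 95 = 408/535 - 95 = -50417/535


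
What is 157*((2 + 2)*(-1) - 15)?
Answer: -2983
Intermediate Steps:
157*((2 + 2)*(-1) - 15) = 157*(4*(-1) - 15) = 157*(-4 - 15) = 157*(-19) = -2983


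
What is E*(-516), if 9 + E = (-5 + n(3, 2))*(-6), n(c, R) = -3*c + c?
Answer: -29412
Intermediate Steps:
n(c, R) = -2*c
E = 57 (E = -9 + (-5 - 2*3)*(-6) = -9 + (-5 - 6)*(-6) = -9 - 11*(-6) = -9 + 66 = 57)
E*(-516) = 57*(-516) = -29412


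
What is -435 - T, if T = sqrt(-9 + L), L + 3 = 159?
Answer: -435 - 7*sqrt(3) ≈ -447.12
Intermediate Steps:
L = 156 (L = -3 + 159 = 156)
T = 7*sqrt(3) (T = sqrt(-9 + 156) = sqrt(147) = 7*sqrt(3) ≈ 12.124)
-435 - T = -435 - 7*sqrt(3)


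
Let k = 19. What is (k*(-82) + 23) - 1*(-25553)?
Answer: 24018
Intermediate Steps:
(k*(-82) + 23) - 1*(-25553) = (19*(-82) + 23) - 1*(-25553) = (-1558 + 23) + 25553 = -1535 + 25553 = 24018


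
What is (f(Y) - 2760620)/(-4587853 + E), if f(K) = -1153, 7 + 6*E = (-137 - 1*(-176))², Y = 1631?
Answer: 8285319/13762802 ≈ 0.60201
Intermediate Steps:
E = 757/3 (E = -7/6 + (-137 - 1*(-176))²/6 = -7/6 + (-137 + 176)²/6 = -7/6 + (⅙)*39² = -7/6 + (⅙)*1521 = -7/6 + 507/2 = 757/3 ≈ 252.33)
(f(Y) - 2760620)/(-4587853 + E) = (-1153 - 2760620)/(-4587853 + 757/3) = -2761773/(-13762802/3) = -2761773*(-3/13762802) = 8285319/13762802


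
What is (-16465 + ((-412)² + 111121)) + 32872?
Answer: 297272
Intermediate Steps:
(-16465 + ((-412)² + 111121)) + 32872 = (-16465 + (169744 + 111121)) + 32872 = (-16465 + 280865) + 32872 = 264400 + 32872 = 297272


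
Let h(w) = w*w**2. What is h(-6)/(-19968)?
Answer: 9/832 ≈ 0.010817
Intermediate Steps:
h(w) = w**3
h(-6)/(-19968) = (-6)**3/(-19968) = -216*(-1/19968) = 9/832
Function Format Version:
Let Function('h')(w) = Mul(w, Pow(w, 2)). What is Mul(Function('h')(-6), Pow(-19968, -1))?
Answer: Rational(9, 832) ≈ 0.010817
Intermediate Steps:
Function('h')(w) = Pow(w, 3)
Mul(Function('h')(-6), Pow(-19968, -1)) = Mul(Pow(-6, 3), Pow(-19968, -1)) = Mul(-216, Rational(-1, 19968)) = Rational(9, 832)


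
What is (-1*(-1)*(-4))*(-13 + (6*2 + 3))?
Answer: -8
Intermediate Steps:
(-1*(-1)*(-4))*(-13 + (6*2 + 3)) = (1*(-4))*(-13 + (12 + 3)) = -4*(-13 + 15) = -4*2 = -8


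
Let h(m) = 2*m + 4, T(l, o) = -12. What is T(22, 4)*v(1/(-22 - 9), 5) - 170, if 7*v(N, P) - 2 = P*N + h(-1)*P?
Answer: -41294/217 ≈ -190.29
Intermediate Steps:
h(m) = 4 + 2*m
v(N, P) = 2/7 + 2*P/7 + N*P/7 (v(N, P) = 2/7 + (P*N + (4 + 2*(-1))*P)/7 = 2/7 + (N*P + (4 - 2)*P)/7 = 2/7 + (N*P + 2*P)/7 = 2/7 + (2*P + N*P)/7 = 2/7 + (2*P/7 + N*P/7) = 2/7 + 2*P/7 + N*P/7)
T(22, 4)*v(1/(-22 - 9), 5) - 170 = -12*(2/7 + (2/7)*5 + (⅐)*5/(-22 - 9)) - 170 = -12*(2/7 + 10/7 + (⅐)*5/(-31)) - 170 = -12*(2/7 + 10/7 + (⅐)*(-1/31)*5) - 170 = -12*(2/7 + 10/7 - 5/217) - 170 = -12*367/217 - 170 = -4404/217 - 170 = -41294/217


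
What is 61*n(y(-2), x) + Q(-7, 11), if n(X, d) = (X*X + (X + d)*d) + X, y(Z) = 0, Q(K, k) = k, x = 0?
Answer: 11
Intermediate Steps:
n(X, d) = X + X² + d*(X + d) (n(X, d) = (X² + d*(X + d)) + X = X + X² + d*(X + d))
61*n(y(-2), x) + Q(-7, 11) = 61*(0 + 0² + 0² + 0*0) + 11 = 61*(0 + 0 + 0 + 0) + 11 = 61*0 + 11 = 0 + 11 = 11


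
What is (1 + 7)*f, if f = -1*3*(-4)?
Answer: 96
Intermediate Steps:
f = 12 (f = -3*(-4) = 12)
(1 + 7)*f = (1 + 7)*12 = 8*12 = 96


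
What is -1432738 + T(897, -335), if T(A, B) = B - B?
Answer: -1432738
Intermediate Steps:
T(A, B) = 0
-1432738 + T(897, -335) = -1432738 + 0 = -1432738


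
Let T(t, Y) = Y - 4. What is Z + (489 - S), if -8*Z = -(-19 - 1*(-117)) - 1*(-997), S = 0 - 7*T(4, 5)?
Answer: 3069/8 ≈ 383.63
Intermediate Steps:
T(t, Y) = -4 + Y
S = -7 (S = 0 - 7*(-4 + 5) = 0 - 7*1 = 0 - 7 = -7)
Z = -899/8 (Z = -(-(-19 - 1*(-117)) - 1*(-997))/8 = -(-(-19 + 117) + 997)/8 = -(-1*98 + 997)/8 = -(-98 + 997)/8 = -⅛*899 = -899/8 ≈ -112.38)
Z + (489 - S) = -899/8 + (489 - 1*(-7)) = -899/8 + (489 + 7) = -899/8 + 496 = 3069/8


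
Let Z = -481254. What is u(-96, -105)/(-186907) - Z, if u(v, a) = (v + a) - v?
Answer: 12849963069/26701 ≈ 4.8125e+5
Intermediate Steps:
u(v, a) = a (u(v, a) = (a + v) - v = a)
u(-96, -105)/(-186907) - Z = -105/(-186907) - 1*(-481254) = -105*(-1/186907) + 481254 = 15/26701 + 481254 = 12849963069/26701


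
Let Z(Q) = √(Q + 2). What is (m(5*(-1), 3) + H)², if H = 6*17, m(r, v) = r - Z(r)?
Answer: (97 - I*√3)² ≈ 9406.0 - 336.02*I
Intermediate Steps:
Z(Q) = √(2 + Q)
m(r, v) = r - √(2 + r)
H = 102
(m(5*(-1), 3) + H)² = ((5*(-1) - √(2 + 5*(-1))) + 102)² = ((-5 - √(2 - 5)) + 102)² = ((-5 - √(-3)) + 102)² = ((-5 - I*√3) + 102)² = (97 - I*√3)²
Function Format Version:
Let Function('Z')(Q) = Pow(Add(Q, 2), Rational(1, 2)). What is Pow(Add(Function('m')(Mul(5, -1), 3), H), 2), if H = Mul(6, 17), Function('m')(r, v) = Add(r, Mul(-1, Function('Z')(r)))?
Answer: Pow(Add(97, Mul(-1, I, Pow(3, Rational(1, 2)))), 2) ≈ Add(9406.0, Mul(-336.02, I))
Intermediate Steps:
Function('Z')(Q) = Pow(Add(2, Q), Rational(1, 2))
Function('m')(r, v) = Add(r, Mul(-1, Pow(Add(2, r), Rational(1, 2))))
H = 102
Pow(Add(Function('m')(Mul(5, -1), 3), H), 2) = Pow(Add(Add(Mul(5, -1), Mul(-1, Pow(Add(2, Mul(5, -1)), Rational(1, 2)))), 102), 2) = Pow(Add(Add(-5, Mul(-1, Pow(Add(2, -5), Rational(1, 2)))), 102), 2) = Pow(Add(Add(-5, Mul(-1, Pow(-3, Rational(1, 2)))), 102), 2) = Pow(Add(Add(-5, Mul(-1, Mul(I, Pow(3, Rational(1, 2))))), 102), 2) = Pow(Add(Add(-5, Mul(-1, I, Pow(3, Rational(1, 2)))), 102), 2) = Pow(Add(97, Mul(-1, I, Pow(3, Rational(1, 2)))), 2)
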